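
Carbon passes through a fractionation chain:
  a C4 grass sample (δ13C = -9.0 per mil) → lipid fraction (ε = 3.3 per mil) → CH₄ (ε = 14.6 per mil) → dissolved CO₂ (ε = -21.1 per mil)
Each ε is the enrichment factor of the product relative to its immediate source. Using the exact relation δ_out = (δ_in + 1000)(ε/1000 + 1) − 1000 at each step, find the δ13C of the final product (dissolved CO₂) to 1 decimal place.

-12.5 per mil

step 1: δ = (-9.00 + 1000)·(3.3/1000 + 1) − 1000 = -5.73 per mil
step 2: δ = (-5.73 + 1000)·(14.6/1000 + 1) − 1000 = 8.79 per mil
step 3: δ = (8.79 + 1000)·(-21.1/1000 + 1) − 1000 = -12.50 per mil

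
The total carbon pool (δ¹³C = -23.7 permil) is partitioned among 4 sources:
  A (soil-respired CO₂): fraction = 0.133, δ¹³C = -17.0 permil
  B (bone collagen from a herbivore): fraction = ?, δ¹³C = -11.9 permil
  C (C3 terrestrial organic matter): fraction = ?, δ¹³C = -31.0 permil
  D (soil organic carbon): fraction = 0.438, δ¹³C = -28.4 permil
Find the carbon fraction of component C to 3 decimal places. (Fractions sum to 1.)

Let f_C and f_B be the unknown fractions; fractions sum to 1 so f_C + f_B = 0.429.
Mass balance: Σ fᵢ·δᵢ = δ_bulk ⇒ f_C·(-31.0) + f_B·(-11.9) = -23.7 − (-14.700) = -9.000
Substitute f_B = 0.429 − f_C:
f_C·(-31.0 − -11.9) = -9.000 − 0.429×(-11.9) = -3.895
f_C = -3.895 / -19.1 = 0.2039

0.204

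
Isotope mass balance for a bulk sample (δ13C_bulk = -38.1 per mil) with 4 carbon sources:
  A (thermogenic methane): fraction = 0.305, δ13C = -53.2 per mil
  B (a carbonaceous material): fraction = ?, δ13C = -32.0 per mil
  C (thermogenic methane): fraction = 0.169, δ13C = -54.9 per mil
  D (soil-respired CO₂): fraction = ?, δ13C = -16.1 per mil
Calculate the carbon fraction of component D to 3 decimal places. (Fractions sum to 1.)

0.266

Let f_D and f_B be the unknown fractions; fractions sum to 1 so f_D + f_B = 0.526.
Mass balance: Σ fᵢ·δᵢ = δ_bulk ⇒ f_D·(-16.1) + f_B·(-32.0) = -38.1 − (-25.504) = -12.596
Substitute f_B = 0.526 − f_D:
f_D·(-16.1 − -32.0) = -12.596 − 0.526×(-32.0) = 4.236
f_D = 4.236 / 15.9 = 0.2664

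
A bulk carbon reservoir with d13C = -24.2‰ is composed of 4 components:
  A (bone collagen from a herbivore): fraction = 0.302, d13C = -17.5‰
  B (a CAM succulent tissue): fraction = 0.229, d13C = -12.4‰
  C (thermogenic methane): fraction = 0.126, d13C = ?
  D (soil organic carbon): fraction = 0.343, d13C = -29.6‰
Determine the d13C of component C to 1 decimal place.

-47.0‰

Isotope mass balance: δ_bulk = Σ fᵢ·δᵢ.
-24.2 = 0.302×(-17.5) + 0.229×(-12.4) + 0.126×δ_C + 0.343×(-29.6)
0.126·δ_C = -24.2 − (-18.277) = -5.923
δ_C = -5.923 / 0.126 = -47.00‰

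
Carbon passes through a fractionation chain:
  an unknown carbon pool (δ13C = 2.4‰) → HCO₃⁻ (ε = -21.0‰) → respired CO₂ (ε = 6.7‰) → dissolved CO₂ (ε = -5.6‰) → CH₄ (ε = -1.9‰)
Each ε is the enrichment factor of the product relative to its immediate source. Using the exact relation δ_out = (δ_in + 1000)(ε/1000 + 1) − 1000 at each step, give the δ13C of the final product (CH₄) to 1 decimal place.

step 1: δ = (2.40 + 1000)·(-21.0/1000 + 1) − 1000 = -18.65‰
step 2: δ = (-18.65 + 1000)·(6.7/1000 + 1) − 1000 = -12.08‰
step 3: δ = (-12.08 + 1000)·(-5.6/1000 + 1) − 1000 = -17.61‰
step 4: δ = (-17.61 + 1000)·(-1.9/1000 + 1) − 1000 = -19.47‰

-19.5‰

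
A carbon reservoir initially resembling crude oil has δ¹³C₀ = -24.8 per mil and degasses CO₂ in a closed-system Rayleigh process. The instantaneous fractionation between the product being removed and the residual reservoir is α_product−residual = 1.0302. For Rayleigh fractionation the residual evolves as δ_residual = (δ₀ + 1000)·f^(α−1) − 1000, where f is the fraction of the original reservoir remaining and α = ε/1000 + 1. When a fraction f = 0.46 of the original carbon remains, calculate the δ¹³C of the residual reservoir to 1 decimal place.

Rayleigh residual: δ_res = (δ₀ + 1000)·f^(α−1) − 1000
α − 1 = 0.03020
f^(α−1) = 0.46^(0.03020) = 0.976822
δ_res = (-24.8 + 1000) × 0.976822 − 1000 = 952.596 − 1000 = -47.40 per mil

-47.4 per mil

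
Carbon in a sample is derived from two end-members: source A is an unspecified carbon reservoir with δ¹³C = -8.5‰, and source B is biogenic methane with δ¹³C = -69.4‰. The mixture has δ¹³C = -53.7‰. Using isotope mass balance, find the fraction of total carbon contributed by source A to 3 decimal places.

0.258

δ_mix = f_A·δ_A + (1 − f_A)·δ_B  ⇒  f_A = (δ_mix − δ_B)/(δ_A − δ_B)
f_A = (-53.7 − (-69.4)) / (-8.5 − (-69.4))
f_A = 15.7 / 60.9 = 0.2578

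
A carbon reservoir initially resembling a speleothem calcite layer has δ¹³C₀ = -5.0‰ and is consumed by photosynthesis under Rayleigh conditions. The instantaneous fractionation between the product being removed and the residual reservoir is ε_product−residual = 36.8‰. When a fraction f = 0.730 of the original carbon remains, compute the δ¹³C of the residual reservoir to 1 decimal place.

Rayleigh residual: δ_res = (δ₀ + 1000)·f^(α−1) − 1000
α = ε/1000 + 1 = 1.03680, so α − 1 = 0.03680
f^(α−1) = 0.730^(0.03680) = 0.988485
δ_res = (-5.0 + 1000) × 0.988485 − 1000 = 983.543 − 1000 = -16.46‰

-16.5‰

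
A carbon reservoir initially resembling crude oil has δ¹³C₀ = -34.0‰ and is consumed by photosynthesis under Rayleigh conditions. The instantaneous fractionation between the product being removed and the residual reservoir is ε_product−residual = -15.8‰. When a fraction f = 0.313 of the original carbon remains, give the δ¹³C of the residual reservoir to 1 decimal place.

-16.1‰

Rayleigh residual: δ_res = (δ₀ + 1000)·f^(α−1) − 1000
α = ε/1000 + 1 = 0.98420, so α − 1 = -0.01580
f^(α−1) = 0.313^(-0.01580) = 1.018522
δ_res = (-34.0 + 1000) × 1.018522 − 1000 = 983.892 − 1000 = -16.11‰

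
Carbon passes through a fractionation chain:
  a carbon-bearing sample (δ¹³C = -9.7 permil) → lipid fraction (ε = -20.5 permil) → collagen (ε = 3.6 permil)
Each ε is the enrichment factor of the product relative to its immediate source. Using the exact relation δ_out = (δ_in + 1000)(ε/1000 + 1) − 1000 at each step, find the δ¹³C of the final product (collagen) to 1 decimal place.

step 1: δ = (-9.70 + 1000)·(-20.5/1000 + 1) − 1000 = -30.00 permil
step 2: δ = (-30.00 + 1000)·(3.6/1000 + 1) − 1000 = -26.51 permil

-26.5 permil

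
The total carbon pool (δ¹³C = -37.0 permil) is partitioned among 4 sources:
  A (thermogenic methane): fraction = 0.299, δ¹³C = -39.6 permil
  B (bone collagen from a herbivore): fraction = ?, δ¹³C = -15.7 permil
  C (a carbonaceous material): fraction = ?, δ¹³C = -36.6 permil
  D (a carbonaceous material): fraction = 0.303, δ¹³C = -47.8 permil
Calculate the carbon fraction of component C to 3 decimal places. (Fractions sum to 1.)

0.212

Let f_C and f_B be the unknown fractions; fractions sum to 1 so f_C + f_B = 0.398.
Mass balance: Σ fᵢ·δᵢ = δ_bulk ⇒ f_C·(-36.6) + f_B·(-15.7) = -37.0 − (-26.324) = -10.676
Substitute f_B = 0.398 − f_C:
f_C·(-36.6 − -15.7) = -10.676 − 0.398×(-15.7) = -4.428
f_C = -4.428 / -20.9 = 0.2118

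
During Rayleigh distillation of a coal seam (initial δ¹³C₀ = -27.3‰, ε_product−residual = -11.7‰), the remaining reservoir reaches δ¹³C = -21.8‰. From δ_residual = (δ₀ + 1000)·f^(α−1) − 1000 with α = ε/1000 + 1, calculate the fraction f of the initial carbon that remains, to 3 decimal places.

0.618

α − 1 = ε/1000 = -0.0117
(δ_res + 1000)/(δ₀ + 1000) = (-21.8 + 1000)/(-27.3 + 1000) = 978.2/972.7 = 1.005654
f = 1.005654^(1/-0.0117) = exp(ln(1.005654)/-0.0117) = exp(0.00564/-0.0117)
f = exp(-0.4819) = 0.6176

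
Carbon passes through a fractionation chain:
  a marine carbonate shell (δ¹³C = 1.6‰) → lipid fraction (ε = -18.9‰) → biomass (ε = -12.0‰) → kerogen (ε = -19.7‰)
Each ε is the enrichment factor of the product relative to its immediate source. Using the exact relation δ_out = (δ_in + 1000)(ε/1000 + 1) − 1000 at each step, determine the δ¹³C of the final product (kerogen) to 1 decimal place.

step 1: δ = (1.60 + 1000)·(-18.9/1000 + 1) − 1000 = -17.33‰
step 2: δ = (-17.33 + 1000)·(-12.0/1000 + 1) − 1000 = -29.12‰
step 3: δ = (-29.12 + 1000)·(-19.7/1000 + 1) − 1000 = -48.25‰

-48.2‰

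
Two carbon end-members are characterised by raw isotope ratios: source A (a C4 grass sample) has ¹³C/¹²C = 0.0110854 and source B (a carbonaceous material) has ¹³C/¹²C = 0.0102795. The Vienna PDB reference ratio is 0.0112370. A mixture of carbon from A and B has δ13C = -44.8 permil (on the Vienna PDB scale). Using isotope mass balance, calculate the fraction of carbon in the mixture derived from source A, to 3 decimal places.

δ_A = (0.0110854/0.0112370 − 1)×1000 = (0.986509 − 1)×1000 = -13.491 permil
δ_B = (0.0102795/0.0112370 − 1)×1000 = (0.914790 − 1)×1000 = -85.210 permil
f_A = (δ_mix − δ_B)/(δ_A − δ_B) = (-44.8 − (-85.210))/(-13.491 − (-85.210))
f_A = 40.410 / 71.718 = 0.5634

0.563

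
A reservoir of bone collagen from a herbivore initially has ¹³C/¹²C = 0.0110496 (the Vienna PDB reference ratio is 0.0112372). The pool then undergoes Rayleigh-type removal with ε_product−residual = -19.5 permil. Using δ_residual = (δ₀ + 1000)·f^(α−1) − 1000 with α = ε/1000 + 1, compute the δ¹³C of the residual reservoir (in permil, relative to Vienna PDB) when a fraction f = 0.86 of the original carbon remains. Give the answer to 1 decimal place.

-13.8 permil

δ₀ = (0.0110496/0.0112372 − 1)×1000 = (0.983305 − 1)×1000 = -16.695 permil
α − 1 = ε/1000 = -0.0195
f^(α−1) = 0.86^(-0.0195) = 1.002945
δ_res = (-16.695 + 1000) × 1.002945 − 1000 = 986.202 − 1000 = -13.80 permil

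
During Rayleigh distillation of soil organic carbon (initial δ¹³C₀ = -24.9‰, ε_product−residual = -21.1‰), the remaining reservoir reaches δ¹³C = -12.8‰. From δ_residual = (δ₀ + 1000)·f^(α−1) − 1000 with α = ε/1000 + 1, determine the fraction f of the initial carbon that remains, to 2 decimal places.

α − 1 = ε/1000 = -0.0211
(δ_res + 1000)/(δ₀ + 1000) = (-12.8 + 1000)/(-24.9 + 1000) = 987.2/975.1 = 1.012409
f = 1.012409^(1/-0.0211) = exp(ln(1.012409)/-0.0211) = exp(0.01233/-0.0211)
f = exp(-0.5845) = 0.5574

0.56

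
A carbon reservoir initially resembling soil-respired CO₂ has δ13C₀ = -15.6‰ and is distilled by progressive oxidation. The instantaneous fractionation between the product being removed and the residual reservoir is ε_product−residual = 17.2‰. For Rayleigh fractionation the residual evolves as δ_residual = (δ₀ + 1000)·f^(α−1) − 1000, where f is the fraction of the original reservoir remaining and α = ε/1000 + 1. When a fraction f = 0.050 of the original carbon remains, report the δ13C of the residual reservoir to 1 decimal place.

Rayleigh residual: δ_res = (δ₀ + 1000)·f^(α−1) − 1000
α = ε/1000 + 1 = 1.01720, so α − 1 = 0.01720
f^(α−1) = 0.050^(0.01720) = 0.949778
δ_res = (-15.6 + 1000) × 0.949778 − 1000 = 934.962 − 1000 = -65.04‰

-65.0‰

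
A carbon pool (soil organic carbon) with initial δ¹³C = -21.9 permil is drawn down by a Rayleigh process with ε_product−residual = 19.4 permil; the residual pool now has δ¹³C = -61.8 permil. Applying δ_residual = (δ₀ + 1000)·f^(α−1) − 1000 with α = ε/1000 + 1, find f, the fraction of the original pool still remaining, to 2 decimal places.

α − 1 = ε/1000 = 0.0194
(δ_res + 1000)/(δ₀ + 1000) = (-61.8 + 1000)/(-21.9 + 1000) = 938.2/978.1 = 0.959207
f = 0.959207^(1/0.0194) = exp(ln(0.959207)/0.0194) = exp(-0.04165/0.0194)
f = exp(-2.1468) = 0.1169

0.12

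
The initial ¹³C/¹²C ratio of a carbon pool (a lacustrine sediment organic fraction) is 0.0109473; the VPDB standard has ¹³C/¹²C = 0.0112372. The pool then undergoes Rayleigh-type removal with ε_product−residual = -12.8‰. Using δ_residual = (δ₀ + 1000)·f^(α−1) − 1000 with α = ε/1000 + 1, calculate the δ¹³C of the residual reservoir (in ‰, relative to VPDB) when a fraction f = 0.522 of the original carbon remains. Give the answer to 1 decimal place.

-17.7‰

δ₀ = (0.0109473/0.0112372 − 1)×1000 = (0.974202 − 1)×1000 = -25.798‰
α − 1 = ε/1000 = -0.0128
f^(α−1) = 0.522^(-0.0128) = 1.008356
δ_res = (-25.798 + 1000) × 1.008356 − 1000 = 982.342 − 1000 = -17.66‰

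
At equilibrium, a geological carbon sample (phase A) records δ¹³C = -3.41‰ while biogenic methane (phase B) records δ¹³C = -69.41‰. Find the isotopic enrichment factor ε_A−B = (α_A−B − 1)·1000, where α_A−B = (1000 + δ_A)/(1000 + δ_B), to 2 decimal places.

α_A−B = (1000 + -3.41) / (1000 + -69.41) = 996.59 / 930.59 = 1.070923
ε_A−B = (1.070923 − 1) × 1000 = 70.923‰
(The approximation ε ≈ δ_A − δ_B would give 66.00‰.)

70.92‰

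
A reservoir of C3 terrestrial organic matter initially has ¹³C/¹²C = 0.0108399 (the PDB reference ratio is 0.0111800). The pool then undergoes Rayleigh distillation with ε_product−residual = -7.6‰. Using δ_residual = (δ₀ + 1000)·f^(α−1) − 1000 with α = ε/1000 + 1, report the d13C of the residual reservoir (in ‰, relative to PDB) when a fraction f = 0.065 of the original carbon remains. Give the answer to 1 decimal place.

-10.1‰

δ₀ = (0.0108399/0.0111800 − 1)×1000 = (0.969580 − 1)×1000 = -30.420‰
α − 1 = ε/1000 = -0.0076
f^(α−1) = 0.065^(-0.0076) = 1.020991
δ_res = (-30.420 + 1000) × 1.020991 − 1000 = 989.932 − 1000 = -10.07‰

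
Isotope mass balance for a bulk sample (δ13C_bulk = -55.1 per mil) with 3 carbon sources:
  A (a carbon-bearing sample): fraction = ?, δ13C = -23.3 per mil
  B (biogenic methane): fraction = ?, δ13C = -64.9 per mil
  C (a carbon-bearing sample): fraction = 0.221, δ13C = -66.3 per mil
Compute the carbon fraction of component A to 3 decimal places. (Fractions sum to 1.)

0.243

Let f_A and f_B be the unknown fractions; fractions sum to 1 so f_A + f_B = 0.779.
Mass balance: Σ fᵢ·δᵢ = δ_bulk ⇒ f_A·(-23.3) + f_B·(-64.9) = -55.1 − (-14.652) = -40.448
Substitute f_B = 0.779 − f_A:
f_A·(-23.3 − -64.9) = -40.448 − 0.779×(-64.9) = 10.109
f_A = 10.109 / 41.6 = 0.2430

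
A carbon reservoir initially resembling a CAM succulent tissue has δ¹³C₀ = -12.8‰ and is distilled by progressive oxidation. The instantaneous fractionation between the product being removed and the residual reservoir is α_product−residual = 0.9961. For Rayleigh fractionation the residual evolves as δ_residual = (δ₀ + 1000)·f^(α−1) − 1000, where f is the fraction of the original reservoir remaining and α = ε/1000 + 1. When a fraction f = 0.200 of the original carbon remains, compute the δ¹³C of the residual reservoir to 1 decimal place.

Rayleigh residual: δ_res = (δ₀ + 1000)·f^(α−1) − 1000
α − 1 = -0.00390
f^(α−1) = 0.200^(-0.00390) = 1.006297
δ_res = (-12.8 + 1000) × 1.006297 − 1000 = 993.416 − 1000 = -6.58‰

-6.6‰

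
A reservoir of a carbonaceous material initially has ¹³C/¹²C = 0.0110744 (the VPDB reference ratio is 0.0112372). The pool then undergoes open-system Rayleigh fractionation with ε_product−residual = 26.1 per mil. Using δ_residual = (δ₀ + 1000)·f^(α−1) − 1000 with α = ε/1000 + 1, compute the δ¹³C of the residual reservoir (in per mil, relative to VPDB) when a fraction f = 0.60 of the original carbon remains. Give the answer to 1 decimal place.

δ₀ = (0.0110744/0.0112372 − 1)×1000 = (0.985512 − 1)×1000 = -14.488 per mil
α − 1 = ε/1000 = 0.0261
f^(α−1) = 0.60^(0.0261) = 0.986756
δ_res = (-14.488 + 1000) × 0.986756 − 1000 = 972.460 − 1000 = -27.54 per mil

-27.5 per mil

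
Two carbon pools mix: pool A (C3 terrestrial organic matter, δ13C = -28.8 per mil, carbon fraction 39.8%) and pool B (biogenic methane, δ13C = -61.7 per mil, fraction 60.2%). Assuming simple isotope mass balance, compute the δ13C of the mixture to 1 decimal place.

-48.6 per mil

δ_mix = f_A·δ_A + f_B·δ_B
δ_mix = 0.398 × (-28.8) + 0.602 × (-61.7)
δ_mix = -11.46 + -37.14 = -48.61 per mil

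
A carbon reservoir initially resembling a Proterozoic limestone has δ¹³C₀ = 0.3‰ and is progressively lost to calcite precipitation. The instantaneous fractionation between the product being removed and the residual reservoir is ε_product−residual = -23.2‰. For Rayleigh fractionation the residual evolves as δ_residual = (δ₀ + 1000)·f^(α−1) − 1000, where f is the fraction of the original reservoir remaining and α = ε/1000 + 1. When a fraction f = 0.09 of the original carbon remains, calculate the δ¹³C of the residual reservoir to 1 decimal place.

57.8‰

Rayleigh residual: δ_res = (δ₀ + 1000)·f^(α−1) − 1000
α = ε/1000 + 1 = 0.97680, so α − 1 = -0.02320
f^(α−1) = 0.09^(-0.02320) = 1.057454
δ_res = (0.3 + 1000) × 1.057454 − 1000 = 1057.771 − 1000 = 57.77‰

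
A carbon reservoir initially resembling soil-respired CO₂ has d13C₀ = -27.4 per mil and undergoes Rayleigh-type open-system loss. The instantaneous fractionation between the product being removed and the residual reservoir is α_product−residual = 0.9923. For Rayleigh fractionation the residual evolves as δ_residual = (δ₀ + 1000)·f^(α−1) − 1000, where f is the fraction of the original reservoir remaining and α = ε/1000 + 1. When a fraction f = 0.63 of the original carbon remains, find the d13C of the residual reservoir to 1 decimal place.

-23.9 per mil

Rayleigh residual: δ_res = (δ₀ + 1000)·f^(α−1) − 1000
α − 1 = -0.00770
f^(α−1) = 0.63^(-0.00770) = 1.003564
δ_res = (-27.4 + 1000) × 1.003564 − 1000 = 976.066 − 1000 = -23.93 per mil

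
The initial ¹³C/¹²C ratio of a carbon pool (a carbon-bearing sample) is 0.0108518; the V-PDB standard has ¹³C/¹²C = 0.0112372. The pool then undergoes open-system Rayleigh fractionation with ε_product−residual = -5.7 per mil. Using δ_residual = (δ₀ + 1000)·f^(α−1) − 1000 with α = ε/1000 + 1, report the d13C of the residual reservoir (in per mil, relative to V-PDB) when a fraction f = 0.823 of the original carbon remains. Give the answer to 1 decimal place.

δ₀ = (0.0108518/0.0112372 − 1)×1000 = (0.965703 − 1)×1000 = -34.297 per mil
α − 1 = ε/1000 = -0.0057
f^(α−1) = 0.823^(-0.0057) = 1.001111
δ_res = (-34.297 + 1000) × 1.001111 − 1000 = 966.776 − 1000 = -33.22 per mil

-33.2 per mil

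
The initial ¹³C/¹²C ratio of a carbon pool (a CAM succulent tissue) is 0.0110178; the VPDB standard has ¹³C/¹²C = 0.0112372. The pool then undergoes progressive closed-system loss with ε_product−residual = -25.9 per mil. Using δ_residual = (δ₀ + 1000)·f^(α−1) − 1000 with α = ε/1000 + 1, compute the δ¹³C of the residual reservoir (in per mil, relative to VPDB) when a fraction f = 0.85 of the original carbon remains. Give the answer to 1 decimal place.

δ₀ = (0.0110178/0.0112372 − 1)×1000 = (0.980476 − 1)×1000 = -19.524 per mil
α − 1 = ε/1000 = -0.0259
f^(α−1) = 0.85^(-0.0259) = 1.004218
δ_res = (-19.524 + 1000) × 1.004218 − 1000 = 984.611 − 1000 = -15.39 per mil

-15.4 per mil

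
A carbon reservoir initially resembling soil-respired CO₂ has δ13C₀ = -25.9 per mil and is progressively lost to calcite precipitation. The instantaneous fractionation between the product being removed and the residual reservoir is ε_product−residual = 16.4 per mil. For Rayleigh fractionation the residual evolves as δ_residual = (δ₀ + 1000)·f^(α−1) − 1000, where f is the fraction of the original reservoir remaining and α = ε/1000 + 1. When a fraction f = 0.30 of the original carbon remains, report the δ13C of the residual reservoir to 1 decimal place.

-44.9 per mil

Rayleigh residual: δ_res = (δ₀ + 1000)·f^(α−1) − 1000
α = ε/1000 + 1 = 1.01640, so α − 1 = 0.01640
f^(α−1) = 0.30^(0.01640) = 0.980449
δ_res = (-25.9 + 1000) × 0.980449 − 1000 = 955.055 − 1000 = -44.95 per mil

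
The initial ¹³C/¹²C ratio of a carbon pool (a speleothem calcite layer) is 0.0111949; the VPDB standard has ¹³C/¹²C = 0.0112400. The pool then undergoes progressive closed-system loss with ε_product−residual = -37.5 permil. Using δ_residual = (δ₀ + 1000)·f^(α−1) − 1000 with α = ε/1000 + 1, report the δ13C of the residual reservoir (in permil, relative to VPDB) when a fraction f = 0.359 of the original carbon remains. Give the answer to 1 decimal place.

δ₀ = (0.0111949/0.0112400 − 1)×1000 = (0.995988 − 1)×1000 = -4.012 permil
α − 1 = ε/1000 = -0.0375
f^(α−1) = 0.359^(-0.0375) = 1.039164
δ_res = (-4.012 + 1000) × 1.039164 − 1000 = 1034.994 − 1000 = 34.99 permil

35.0 permil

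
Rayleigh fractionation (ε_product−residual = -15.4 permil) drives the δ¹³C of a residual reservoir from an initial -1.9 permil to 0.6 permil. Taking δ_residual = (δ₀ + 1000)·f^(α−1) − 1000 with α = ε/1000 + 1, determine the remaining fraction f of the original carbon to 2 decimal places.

α − 1 = ε/1000 = -0.0154
(δ_res + 1000)/(δ₀ + 1000) = (0.6 + 1000)/(-1.9 + 1000) = 1000.6/998.1 = 1.002505
f = 1.002505^(1/-0.0154) = exp(ln(1.002505)/-0.0154) = exp(0.00250/-0.0154)
f = exp(-0.1624) = 0.8501

0.85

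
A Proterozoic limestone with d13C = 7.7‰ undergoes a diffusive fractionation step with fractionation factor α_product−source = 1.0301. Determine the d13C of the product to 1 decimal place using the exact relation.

δ_product = (δ_source + 1000)·α − 1000
δ_product = (7.7 + 1000) × 1.0301 − 1000
δ_product = 1038.032 − 1000 = 38.03‰

38.0‰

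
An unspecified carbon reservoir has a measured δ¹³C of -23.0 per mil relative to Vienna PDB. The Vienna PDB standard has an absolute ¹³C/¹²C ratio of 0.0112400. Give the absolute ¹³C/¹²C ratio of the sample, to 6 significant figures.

0.0109815

R_sample = R_standard × (δ¹³C/1000 + 1)
R_sample = 0.0112400 × (-23.0/1000 + 1) = 0.0112400 × 0.977000
R_sample = 0.0109815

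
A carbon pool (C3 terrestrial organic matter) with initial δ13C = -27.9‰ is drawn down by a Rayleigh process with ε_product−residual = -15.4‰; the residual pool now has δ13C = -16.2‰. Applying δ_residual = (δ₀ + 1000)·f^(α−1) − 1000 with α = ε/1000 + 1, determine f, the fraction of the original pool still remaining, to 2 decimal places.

α − 1 = ε/1000 = -0.0154
(δ_res + 1000)/(δ₀ + 1000) = (-16.2 + 1000)/(-27.9 + 1000) = 983.8/972.1 = 1.012036
f = 1.012036^(1/-0.0154) = exp(ln(1.012036)/-0.0154) = exp(0.01196/-0.0154)
f = exp(-0.7769) = 0.4598

0.46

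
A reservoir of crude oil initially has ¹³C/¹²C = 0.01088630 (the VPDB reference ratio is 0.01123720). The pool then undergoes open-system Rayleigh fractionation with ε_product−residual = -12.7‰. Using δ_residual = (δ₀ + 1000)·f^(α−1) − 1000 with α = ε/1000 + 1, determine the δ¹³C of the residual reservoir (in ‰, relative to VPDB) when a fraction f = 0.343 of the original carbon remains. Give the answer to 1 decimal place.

-18.0‰

δ₀ = (0.01088630/0.01123720 − 1)×1000 = (0.968773 − 1)×1000 = -31.227‰
α − 1 = ε/1000 = -0.0127
f^(α−1) = 0.343^(-0.0127) = 1.013682
δ_res = (-31.227 + 1000) × 1.013682 − 1000 = 982.028 − 1000 = -17.97‰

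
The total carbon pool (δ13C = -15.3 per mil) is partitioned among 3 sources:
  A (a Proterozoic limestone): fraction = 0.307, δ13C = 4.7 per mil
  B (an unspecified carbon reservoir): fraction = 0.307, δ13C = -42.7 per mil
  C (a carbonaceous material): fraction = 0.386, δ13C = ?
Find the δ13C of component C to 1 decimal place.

-9.4 per mil

Isotope mass balance: δ_bulk = Σ fᵢ·δᵢ.
-15.3 = 0.307×(4.7) + 0.307×(-42.7) + 0.386×δ_C
0.386·δ_C = -15.3 − (-11.666) = -3.634
δ_C = -3.634 / 0.386 = -9.41 per mil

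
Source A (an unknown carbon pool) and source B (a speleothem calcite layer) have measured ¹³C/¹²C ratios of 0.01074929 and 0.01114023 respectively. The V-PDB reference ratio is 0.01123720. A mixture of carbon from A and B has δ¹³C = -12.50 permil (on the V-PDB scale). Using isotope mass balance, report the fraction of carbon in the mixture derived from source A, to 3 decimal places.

0.111

δ_A = (0.01074929/0.01123720 − 1)×1000 = (0.956581 − 1)×1000 = -43.419 permil
δ_B = (0.01114023/0.01123720 − 1)×1000 = (0.991371 − 1)×1000 = -8.629 permil
f_A = (δ_mix − δ_B)/(δ_A − δ_B) = (-12.50 − (-8.629))/(-43.419 − (-8.629))
f_A = -3.871 / -34.790 = 0.1113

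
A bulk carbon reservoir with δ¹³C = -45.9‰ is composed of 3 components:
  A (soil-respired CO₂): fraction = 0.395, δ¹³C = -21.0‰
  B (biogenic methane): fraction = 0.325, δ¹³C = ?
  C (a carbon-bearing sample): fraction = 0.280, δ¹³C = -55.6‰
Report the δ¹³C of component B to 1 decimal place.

Isotope mass balance: δ_bulk = Σ fᵢ·δᵢ.
-45.9 = 0.395×(-21.0) + 0.325×δ_B + 0.280×(-55.6)
0.325·δ_B = -45.9 − (-23.863) = -22.037
δ_B = -22.037 / 0.325 = -67.81‰

-67.8‰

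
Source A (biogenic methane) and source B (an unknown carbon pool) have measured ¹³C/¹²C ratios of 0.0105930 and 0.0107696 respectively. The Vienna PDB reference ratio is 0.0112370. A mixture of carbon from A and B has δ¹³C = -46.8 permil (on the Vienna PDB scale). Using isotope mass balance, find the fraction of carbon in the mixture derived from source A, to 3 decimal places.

0.331

δ_A = (0.0105930/0.0112370 − 1)×1000 = (0.942689 − 1)×1000 = -57.311 permil
δ_B = (0.0107696/0.0112370 − 1)×1000 = (0.958405 − 1)×1000 = -41.595 permil
f_A = (δ_mix − δ_B)/(δ_A − δ_B) = (-46.8 − (-41.595))/(-57.311 − (-41.595))
f_A = -5.205 / -15.716 = 0.3312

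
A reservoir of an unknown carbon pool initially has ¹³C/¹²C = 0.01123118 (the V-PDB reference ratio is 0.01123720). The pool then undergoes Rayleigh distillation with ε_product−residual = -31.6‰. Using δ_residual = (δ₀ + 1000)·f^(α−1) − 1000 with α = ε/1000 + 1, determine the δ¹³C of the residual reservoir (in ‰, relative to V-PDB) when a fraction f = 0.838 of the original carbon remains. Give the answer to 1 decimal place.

δ₀ = (0.01123118/0.01123720 − 1)×1000 = (0.999464 − 1)×1000 = -0.536‰
α − 1 = ε/1000 = -0.0316
f^(α−1) = 0.838^(-0.0316) = 1.005601
δ_res = (-0.536 + 1000) × 1.005601 − 1000 = 1005.062 − 1000 = 5.06‰

5.1‰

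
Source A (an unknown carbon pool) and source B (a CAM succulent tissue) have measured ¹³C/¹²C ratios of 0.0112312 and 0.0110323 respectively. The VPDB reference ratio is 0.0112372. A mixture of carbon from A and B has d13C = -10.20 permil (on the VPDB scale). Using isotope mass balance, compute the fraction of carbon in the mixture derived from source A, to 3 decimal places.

δ_A = (0.0112312/0.0112372 − 1)×1000 = (0.999466 − 1)×1000 = -0.534 permil
δ_B = (0.0110323/0.0112372 − 1)×1000 = (0.981766 − 1)×1000 = -18.234 permil
f_A = (δ_mix − δ_B)/(δ_A − δ_B) = (-10.20 − (-18.234))/(-0.534 − (-18.234))
f_A = 8.034 / 17.700 = 0.4539

0.454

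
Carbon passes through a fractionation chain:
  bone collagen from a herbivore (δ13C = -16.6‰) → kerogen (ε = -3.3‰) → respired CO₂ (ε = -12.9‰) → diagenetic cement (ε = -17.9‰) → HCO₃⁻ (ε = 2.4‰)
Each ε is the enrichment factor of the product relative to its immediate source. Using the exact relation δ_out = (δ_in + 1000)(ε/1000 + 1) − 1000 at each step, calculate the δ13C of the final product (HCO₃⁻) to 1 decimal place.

-47.5‰

step 1: δ = (-16.60 + 1000)·(-3.3/1000 + 1) − 1000 = -19.85‰
step 2: δ = (-19.85 + 1000)·(-12.9/1000 + 1) − 1000 = -32.49‰
step 3: δ = (-32.49 + 1000)·(-17.9/1000 + 1) − 1000 = -49.81‰
step 4: δ = (-49.81 + 1000)·(2.4/1000 + 1) − 1000 = -47.53‰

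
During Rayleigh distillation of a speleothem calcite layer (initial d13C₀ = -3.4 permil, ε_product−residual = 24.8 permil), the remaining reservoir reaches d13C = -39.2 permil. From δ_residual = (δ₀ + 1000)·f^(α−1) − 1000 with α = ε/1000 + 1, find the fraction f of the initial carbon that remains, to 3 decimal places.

α − 1 = ε/1000 = 0.0248
(δ_res + 1000)/(δ₀ + 1000) = (-39.2 + 1000)/(-3.4 + 1000) = 960.8/996.6 = 0.964078
f = 0.964078^(1/0.0248) = exp(ln(0.964078)/0.0248) = exp(-0.03658/0.0248)
f = exp(-1.4751) = 0.2287

0.229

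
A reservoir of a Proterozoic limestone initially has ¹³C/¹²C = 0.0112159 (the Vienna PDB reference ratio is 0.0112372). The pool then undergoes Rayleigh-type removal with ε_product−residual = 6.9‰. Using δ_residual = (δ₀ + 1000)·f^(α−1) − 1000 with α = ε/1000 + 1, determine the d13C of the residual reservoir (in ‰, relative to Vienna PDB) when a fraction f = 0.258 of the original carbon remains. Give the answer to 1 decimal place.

-11.2‰

δ₀ = (0.0112159/0.0112372 − 1)×1000 = (0.998105 − 1)×1000 = -1.895‰
α − 1 = ε/1000 = 0.0069
f^(α−1) = 0.258^(0.0069) = 0.990695
δ_res = (-1.895 + 1000) × 0.990695 − 1000 = 988.818 − 1000 = -11.18‰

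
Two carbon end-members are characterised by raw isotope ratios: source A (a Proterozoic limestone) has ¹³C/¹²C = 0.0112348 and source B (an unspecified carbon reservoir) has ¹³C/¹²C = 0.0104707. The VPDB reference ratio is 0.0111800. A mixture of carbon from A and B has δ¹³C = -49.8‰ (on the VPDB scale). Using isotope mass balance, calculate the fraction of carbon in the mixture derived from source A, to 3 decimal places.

δ_A = (0.0112348/0.0111800 − 1)×1000 = (1.004902 − 1)×1000 = 4.902‰
δ_B = (0.0104707/0.0111800 − 1)×1000 = (0.936556 − 1)×1000 = -63.444‰
f_A = (δ_mix − δ_B)/(δ_A − δ_B) = (-49.8 − (-63.444))/(4.902 − (-63.444))
f_A = 13.644 / 68.345 = 0.1996

0.200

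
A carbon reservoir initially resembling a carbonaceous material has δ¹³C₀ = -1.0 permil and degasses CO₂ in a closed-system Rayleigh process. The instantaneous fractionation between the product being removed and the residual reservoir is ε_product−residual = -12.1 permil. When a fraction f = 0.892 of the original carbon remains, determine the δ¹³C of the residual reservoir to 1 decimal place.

Rayleigh residual: δ_res = (δ₀ + 1000)·f^(α−1) − 1000
α = ε/1000 + 1 = 0.98790, so α − 1 = -0.01210
f^(α−1) = 0.892^(-0.01210) = 1.001384
δ_res = (-1.0 + 1000) × 1.001384 − 1000 = 1000.382 − 1000 = 0.38 permil

0.4 permil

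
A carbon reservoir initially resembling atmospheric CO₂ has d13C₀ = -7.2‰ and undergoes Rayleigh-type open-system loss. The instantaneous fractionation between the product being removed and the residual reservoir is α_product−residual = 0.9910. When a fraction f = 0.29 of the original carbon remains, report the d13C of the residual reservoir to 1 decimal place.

Rayleigh residual: δ_res = (δ₀ + 1000)·f^(α−1) − 1000
α − 1 = -0.00900
f^(α−1) = 0.29^(-0.00900) = 1.011203
δ_res = (-7.2 + 1000) × 1.011203 − 1000 = 1003.922 − 1000 = 3.92‰

3.9‰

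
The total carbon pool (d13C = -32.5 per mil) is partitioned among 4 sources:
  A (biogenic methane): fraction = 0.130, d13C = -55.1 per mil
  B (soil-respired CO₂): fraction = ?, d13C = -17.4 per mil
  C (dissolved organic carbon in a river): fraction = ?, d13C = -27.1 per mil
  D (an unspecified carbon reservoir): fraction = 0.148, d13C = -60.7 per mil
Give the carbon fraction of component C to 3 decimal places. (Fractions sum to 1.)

Let f_C and f_B be the unknown fractions; fractions sum to 1 so f_C + f_B = 0.722.
Mass balance: Σ fᵢ·δᵢ = δ_bulk ⇒ f_C·(-27.1) + f_B·(-17.4) = -32.5 − (-16.147) = -16.353
Substitute f_B = 0.722 − f_C:
f_C·(-27.1 − -17.4) = -16.353 − 0.722×(-17.4) = -3.791
f_C = -3.791 / -9.7 = 0.3908

0.391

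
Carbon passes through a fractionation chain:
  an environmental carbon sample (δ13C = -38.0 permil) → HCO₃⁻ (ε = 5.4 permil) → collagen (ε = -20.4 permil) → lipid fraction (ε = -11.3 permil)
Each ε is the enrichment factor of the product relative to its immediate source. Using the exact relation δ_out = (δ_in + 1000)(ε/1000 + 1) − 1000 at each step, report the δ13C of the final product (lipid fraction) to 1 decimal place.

step 1: δ = (-38.00 + 1000)·(5.4/1000 + 1) − 1000 = -32.81 permil
step 2: δ = (-32.81 + 1000)·(-20.4/1000 + 1) − 1000 = -52.54 permil
step 3: δ = (-52.54 + 1000)·(-11.3/1000 + 1) − 1000 = -63.24 permil

-63.2 permil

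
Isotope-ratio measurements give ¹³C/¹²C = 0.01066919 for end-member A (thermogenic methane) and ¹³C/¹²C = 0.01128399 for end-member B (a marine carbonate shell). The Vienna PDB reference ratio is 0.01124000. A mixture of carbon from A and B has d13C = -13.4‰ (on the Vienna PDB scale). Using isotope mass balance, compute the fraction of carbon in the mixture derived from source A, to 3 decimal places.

δ_A = (0.01066919/0.01124000 − 1)×1000 = (0.949216 − 1)×1000 = -50.784‰
δ_B = (0.01128399/0.01124000 − 1)×1000 = (1.003914 − 1)×1000 = 3.914‰
f_A = (δ_mix − δ_B)/(δ_A − δ_B) = (-13.4 − (3.914))/(-50.784 − (3.914))
f_A = -17.314 / -54.698 = 0.3165

0.317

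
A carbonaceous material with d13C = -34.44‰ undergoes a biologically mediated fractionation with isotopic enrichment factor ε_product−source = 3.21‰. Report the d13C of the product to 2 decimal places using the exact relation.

-31.34‰

To first order, δ_product ≈ δ_source + ε = -31.23‰.
Exactly, δ_product = (δ_source + 1000)·(ε/1000 + 1) − 1000.
δ_product = (-34.44 + 1000) × (3.21/1000 + 1) − 1000
δ_product = -31.341‰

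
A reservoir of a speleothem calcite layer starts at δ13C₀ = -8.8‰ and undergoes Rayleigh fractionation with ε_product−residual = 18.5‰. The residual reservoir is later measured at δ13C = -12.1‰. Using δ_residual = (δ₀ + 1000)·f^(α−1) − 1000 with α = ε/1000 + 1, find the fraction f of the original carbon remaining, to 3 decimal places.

0.835

α − 1 = ε/1000 = 0.0185
(δ_res + 1000)/(δ₀ + 1000) = (-12.1 + 1000)/(-8.8 + 1000) = 987.9/991.2 = 0.996671
f = 0.996671^(1/0.0185) = exp(ln(0.996671)/0.0185) = exp(-0.00333/0.0185)
f = exp(-0.1803) = 0.8351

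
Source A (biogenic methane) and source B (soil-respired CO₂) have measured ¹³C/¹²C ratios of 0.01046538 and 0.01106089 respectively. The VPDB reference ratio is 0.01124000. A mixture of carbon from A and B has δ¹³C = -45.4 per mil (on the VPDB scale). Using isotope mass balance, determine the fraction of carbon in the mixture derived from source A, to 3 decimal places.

0.556

δ_A = (0.01046538/0.01124000 − 1)×1000 = (0.931084 − 1)×1000 = -68.916 per mil
δ_B = (0.01106089/0.01124000 − 1)×1000 = (0.984065 − 1)×1000 = -15.935 per mil
f_A = (δ_mix − δ_B)/(δ_A − δ_B) = (-45.4 − (-15.935))/(-68.916 − (-15.935))
f_A = -29.465 / -52.981 = 0.5561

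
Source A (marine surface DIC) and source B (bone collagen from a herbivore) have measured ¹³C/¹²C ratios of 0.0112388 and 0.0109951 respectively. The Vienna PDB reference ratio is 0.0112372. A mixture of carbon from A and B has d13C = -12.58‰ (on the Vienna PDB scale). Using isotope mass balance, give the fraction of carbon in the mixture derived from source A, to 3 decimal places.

0.413

δ_A = (0.0112388/0.0112372 − 1)×1000 = (1.000142 − 1)×1000 = 0.142‰
δ_B = (0.0109951/0.0112372 − 1)×1000 = (0.978455 − 1)×1000 = -21.545‰
f_A = (δ_mix − δ_B)/(δ_A − δ_B) = (-12.58 − (-21.545))/(0.142 − (-21.545))
f_A = 8.965 / 21.687 = 0.4134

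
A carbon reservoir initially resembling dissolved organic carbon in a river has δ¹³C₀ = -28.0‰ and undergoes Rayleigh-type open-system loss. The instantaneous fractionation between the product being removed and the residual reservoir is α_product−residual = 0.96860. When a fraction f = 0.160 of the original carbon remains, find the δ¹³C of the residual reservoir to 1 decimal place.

29.6‰

Rayleigh residual: δ_res = (δ₀ + 1000)·f^(α−1) − 1000
α − 1 = -0.03140
f^(α−1) = 0.160^(-0.03140) = 1.059231
δ_res = (-28.0 + 1000) × 1.059231 − 1000 = 1029.572 − 1000 = 29.57‰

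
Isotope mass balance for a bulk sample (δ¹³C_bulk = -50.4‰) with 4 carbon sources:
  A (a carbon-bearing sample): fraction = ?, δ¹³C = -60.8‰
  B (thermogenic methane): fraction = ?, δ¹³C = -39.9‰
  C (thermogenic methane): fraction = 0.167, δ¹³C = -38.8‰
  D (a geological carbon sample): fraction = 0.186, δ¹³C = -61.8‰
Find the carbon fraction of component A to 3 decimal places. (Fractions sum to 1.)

0.316

Let f_A and f_B be the unknown fractions; fractions sum to 1 so f_A + f_B = 0.647.
Mass balance: Σ fᵢ·δᵢ = δ_bulk ⇒ f_A·(-60.8) + f_B·(-39.9) = -50.4 − (-17.974) = -32.426
Substitute f_B = 0.647 − f_A:
f_A·(-60.8 − -39.9) = -32.426 − 0.647×(-39.9) = -6.610
f_A = -6.610 / -20.9 = 0.3163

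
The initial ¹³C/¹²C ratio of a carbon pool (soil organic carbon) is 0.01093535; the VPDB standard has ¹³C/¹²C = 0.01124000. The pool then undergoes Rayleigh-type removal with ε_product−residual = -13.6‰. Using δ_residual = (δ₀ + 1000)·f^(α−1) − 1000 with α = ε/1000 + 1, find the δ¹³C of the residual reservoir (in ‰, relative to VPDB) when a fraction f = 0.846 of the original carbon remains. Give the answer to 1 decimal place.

-24.9‰

δ₀ = (0.01093535/0.01124000 − 1)×1000 = (0.972896 − 1)×1000 = -27.104‰
α − 1 = ε/1000 = -0.0136
f^(α−1) = 0.846^(-0.0136) = 1.002277
δ_res = (-27.104 + 1000) × 1.002277 − 1000 = 975.111 − 1000 = -24.89‰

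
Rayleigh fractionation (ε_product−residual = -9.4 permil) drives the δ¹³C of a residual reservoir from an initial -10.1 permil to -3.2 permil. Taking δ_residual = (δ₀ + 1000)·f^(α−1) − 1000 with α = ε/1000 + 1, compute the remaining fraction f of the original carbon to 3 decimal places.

α − 1 = ε/1000 = -0.0094
(δ_res + 1000)/(δ₀ + 1000) = (-3.2 + 1000)/(-10.1 + 1000) = 996.8/989.9 = 1.006970
f = 1.006970^(1/-0.0094) = exp(ln(1.006970)/-0.0094) = exp(0.00695/-0.0094)
f = exp(-0.7390) = 0.4776

0.478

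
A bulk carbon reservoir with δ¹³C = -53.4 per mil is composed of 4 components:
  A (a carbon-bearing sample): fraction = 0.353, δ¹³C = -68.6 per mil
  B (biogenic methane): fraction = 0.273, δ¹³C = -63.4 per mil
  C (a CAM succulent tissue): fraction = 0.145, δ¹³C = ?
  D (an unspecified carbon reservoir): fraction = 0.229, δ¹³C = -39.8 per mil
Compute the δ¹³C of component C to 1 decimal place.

Isotope mass balance: δ_bulk = Σ fᵢ·δᵢ.
-53.4 = 0.353×(-68.6) + 0.273×(-63.4) + 0.145×δ_C + 0.229×(-39.8)
0.145·δ_C = -53.4 − (-50.638) = -2.762
δ_C = -2.762 / 0.145 = -19.05 per mil

-19.0 per mil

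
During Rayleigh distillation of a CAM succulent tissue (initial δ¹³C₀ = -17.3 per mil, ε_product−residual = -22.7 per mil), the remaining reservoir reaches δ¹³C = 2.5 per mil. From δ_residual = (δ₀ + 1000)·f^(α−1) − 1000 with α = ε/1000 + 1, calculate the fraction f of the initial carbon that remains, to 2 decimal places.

0.42

α − 1 = ε/1000 = -0.0227
(δ_res + 1000)/(δ₀ + 1000) = (2.5 + 1000)/(-17.3 + 1000) = 1002.5/982.7 = 1.020149
f = 1.020149^(1/-0.0227) = exp(ln(1.020149)/-0.0227) = exp(0.01995/-0.0227)
f = exp(-0.8788) = 0.4153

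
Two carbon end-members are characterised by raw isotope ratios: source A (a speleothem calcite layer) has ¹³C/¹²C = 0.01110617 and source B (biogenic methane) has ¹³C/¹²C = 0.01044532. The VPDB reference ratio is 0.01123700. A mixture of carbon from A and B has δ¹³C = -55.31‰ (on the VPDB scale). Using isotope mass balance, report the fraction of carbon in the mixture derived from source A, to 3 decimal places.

δ_A = (0.01110617/0.01123700 − 1)×1000 = (0.988357 − 1)×1000 = -11.643‰
δ_B = (0.01044532/0.01123700 − 1)×1000 = (0.929547 − 1)×1000 = -70.453‰
f_A = (δ_mix − δ_B)/(δ_A − δ_B) = (-55.31 − (-70.453))/(-11.643 − (-70.453))
f_A = 15.143 / 58.810 = 0.2575

0.257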